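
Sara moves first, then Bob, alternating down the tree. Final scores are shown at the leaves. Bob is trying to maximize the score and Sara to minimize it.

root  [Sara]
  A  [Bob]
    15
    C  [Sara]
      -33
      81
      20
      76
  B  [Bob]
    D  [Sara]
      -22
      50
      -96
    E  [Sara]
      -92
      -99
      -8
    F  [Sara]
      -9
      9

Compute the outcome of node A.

15

C (Sara): min(-33, 81, 20, 76) = -33
A (Bob): max(15, -33) = 15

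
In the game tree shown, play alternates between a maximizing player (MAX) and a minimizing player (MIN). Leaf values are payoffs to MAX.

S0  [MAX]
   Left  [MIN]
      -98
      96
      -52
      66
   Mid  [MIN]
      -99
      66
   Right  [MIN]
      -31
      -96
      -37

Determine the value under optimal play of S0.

Left (MIN): min(-98, 96, -52, 66) = -98
Mid (MIN): min(-99, 66) = -99
Right (MIN): min(-31, -96, -37) = -96
S0 (MAX): max(-98, -99, -96) = -96

-96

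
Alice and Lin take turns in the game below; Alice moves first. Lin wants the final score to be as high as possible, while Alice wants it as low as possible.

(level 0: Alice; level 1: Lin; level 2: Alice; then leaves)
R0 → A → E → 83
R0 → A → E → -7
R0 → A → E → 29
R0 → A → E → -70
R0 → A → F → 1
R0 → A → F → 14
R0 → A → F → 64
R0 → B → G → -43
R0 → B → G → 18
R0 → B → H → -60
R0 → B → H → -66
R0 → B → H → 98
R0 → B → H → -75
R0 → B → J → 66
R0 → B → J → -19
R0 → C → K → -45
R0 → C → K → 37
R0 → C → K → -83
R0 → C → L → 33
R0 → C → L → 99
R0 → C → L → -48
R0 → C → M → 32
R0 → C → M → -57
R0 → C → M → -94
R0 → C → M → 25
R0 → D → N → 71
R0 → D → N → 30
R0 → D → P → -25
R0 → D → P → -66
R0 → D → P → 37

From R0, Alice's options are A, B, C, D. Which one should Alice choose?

C

E (Alice): min(83, -7, 29, -70) = -70
F (Alice): min(1, 14, 64) = 1
A (Lin): max(-70, 1) = 1
G (Alice): min(-43, 18) = -43
H (Alice): min(-60, -66, 98, -75) = -75
J (Alice): min(66, -19) = -19
B (Lin): max(-43, -75, -19) = -19
K (Alice): min(-45, 37, -83) = -83
L (Alice): min(33, 99, -48) = -48
M (Alice): min(32, -57, -94, 25) = -94
C (Lin): max(-83, -48, -94) = -48
N (Alice): min(71, 30) = 30
P (Alice): min(-25, -66, 37) = -66
D (Lin): max(30, -66) = 30
R0 (Alice): min(1, -19, -48, 30) = -48
Alice at R0 wants the lowest of {A=1, B=-19, C=-48, D=30}, so chooses C.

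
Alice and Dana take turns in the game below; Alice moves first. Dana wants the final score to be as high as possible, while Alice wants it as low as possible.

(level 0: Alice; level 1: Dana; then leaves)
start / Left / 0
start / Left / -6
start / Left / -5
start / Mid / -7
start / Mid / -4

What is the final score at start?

Left (Dana): max(0, -6, -5) = 0
Mid (Dana): max(-7, -4) = -4
start (Alice): min(0, -4) = -4

-4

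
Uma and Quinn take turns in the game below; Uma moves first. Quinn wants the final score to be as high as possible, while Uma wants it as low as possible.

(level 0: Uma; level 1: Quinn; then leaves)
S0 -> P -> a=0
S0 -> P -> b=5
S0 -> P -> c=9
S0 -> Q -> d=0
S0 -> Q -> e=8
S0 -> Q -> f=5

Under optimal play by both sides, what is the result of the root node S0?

P (Quinn): max(0, 5, 9) = 9
Q (Quinn): max(0, 8, 5) = 8
S0 (Uma): min(9, 8) = 8

8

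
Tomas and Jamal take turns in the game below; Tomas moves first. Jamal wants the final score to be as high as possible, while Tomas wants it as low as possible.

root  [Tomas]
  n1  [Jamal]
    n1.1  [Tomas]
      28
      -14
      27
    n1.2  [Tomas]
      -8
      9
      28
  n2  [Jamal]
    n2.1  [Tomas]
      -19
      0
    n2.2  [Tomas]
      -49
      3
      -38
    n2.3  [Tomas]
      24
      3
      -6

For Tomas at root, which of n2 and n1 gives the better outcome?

n2.1 (Tomas): min(-19, 0) = -19
n2.2 (Tomas): min(-49, 3, -38) = -49
n2.3 (Tomas): min(24, 3, -6) = -6
n2 (Jamal): max(-19, -49, -6) = -6
n1.1 (Tomas): min(28, -14, 27) = -14
n1.2 (Tomas): min(-8, 9, 28) = -8
n1 (Jamal): max(-14, -8) = -8
Tomas prefers the lower value; n2=-6, n1=-8. n1 is better since -8 < -6.

n1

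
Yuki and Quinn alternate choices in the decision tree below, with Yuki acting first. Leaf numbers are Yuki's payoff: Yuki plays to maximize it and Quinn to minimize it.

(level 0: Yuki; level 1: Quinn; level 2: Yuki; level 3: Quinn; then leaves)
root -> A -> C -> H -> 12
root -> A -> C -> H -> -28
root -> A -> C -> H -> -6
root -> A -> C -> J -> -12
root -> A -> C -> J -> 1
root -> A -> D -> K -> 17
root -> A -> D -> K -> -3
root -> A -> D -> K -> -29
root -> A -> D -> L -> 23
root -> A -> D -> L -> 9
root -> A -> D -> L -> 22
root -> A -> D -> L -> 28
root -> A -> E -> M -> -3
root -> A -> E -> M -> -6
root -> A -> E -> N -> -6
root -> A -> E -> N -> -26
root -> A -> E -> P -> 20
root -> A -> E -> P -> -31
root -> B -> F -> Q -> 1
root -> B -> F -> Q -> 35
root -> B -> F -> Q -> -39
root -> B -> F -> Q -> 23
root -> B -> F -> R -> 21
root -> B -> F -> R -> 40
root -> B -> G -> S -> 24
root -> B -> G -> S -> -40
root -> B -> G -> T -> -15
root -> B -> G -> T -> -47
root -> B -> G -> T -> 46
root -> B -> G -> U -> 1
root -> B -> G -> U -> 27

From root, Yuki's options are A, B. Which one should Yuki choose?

H (Quinn): min(12, -28, -6) = -28
J (Quinn): min(-12, 1) = -12
C (Yuki): max(-28, -12) = -12
K (Quinn): min(17, -3, -29) = -29
L (Quinn): min(23, 9, 22, 28) = 9
D (Yuki): max(-29, 9) = 9
M (Quinn): min(-3, -6) = -6
N (Quinn): min(-6, -26) = -26
P (Quinn): min(20, -31) = -31
E (Yuki): max(-6, -26, -31) = -6
A (Quinn): min(-12, 9, -6) = -12
Q (Quinn): min(1, 35, -39, 23) = -39
R (Quinn): min(21, 40) = 21
F (Yuki): max(-39, 21) = 21
S (Quinn): min(24, -40) = -40
T (Quinn): min(-15, -47, 46) = -47
U (Quinn): min(1, 27) = 1
G (Yuki): max(-40, -47, 1) = 1
B (Quinn): min(21, 1) = 1
root (Yuki): max(-12, 1) = 1
Yuki at root wants the highest of {A=-12, B=1}, so chooses B.

B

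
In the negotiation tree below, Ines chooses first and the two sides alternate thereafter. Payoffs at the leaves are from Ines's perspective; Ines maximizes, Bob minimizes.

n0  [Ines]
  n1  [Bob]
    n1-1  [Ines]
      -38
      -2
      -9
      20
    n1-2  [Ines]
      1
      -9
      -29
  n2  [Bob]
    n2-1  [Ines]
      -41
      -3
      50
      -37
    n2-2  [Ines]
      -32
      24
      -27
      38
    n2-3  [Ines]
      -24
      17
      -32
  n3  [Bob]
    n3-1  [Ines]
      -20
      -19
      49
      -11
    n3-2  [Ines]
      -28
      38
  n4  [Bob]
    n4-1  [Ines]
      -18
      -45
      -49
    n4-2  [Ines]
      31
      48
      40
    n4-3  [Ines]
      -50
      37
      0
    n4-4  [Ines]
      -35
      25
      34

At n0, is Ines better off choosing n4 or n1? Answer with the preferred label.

n4-1 (Ines): max(-18, -45, -49) = -18
n4-2 (Ines): max(31, 48, 40) = 48
n4-3 (Ines): max(-50, 37, 0) = 37
n4-4 (Ines): max(-35, 25, 34) = 34
n4 (Bob): min(-18, 48, 37, 34) = -18
n1-1 (Ines): max(-38, -2, -9, 20) = 20
n1-2 (Ines): max(1, -9, -29) = 1
n1 (Bob): min(20, 1) = 1
Ines prefers the higher value; n4=-18, n1=1. n1 is better since 1 > -18.

n1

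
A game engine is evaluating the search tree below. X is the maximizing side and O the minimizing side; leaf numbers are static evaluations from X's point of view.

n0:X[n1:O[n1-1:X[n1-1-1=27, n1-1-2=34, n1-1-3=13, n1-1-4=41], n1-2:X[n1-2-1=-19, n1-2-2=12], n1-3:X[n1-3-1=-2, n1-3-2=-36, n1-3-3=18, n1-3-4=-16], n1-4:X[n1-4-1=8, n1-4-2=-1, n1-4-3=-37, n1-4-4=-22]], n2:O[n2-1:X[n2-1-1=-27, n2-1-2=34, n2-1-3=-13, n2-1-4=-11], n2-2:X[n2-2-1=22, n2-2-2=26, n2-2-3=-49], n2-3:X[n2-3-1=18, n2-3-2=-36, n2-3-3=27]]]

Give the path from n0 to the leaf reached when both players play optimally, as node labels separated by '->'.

n1-1 (X): max(27, 34, 13, 41) = 41
n1-2 (X): max(-19, 12) = 12
n1-3 (X): max(-2, -36, 18, -16) = 18
n1-4 (X): max(8, -1, -37, -22) = 8
n1 (O): min(41, 12, 18, 8) = 8
n2-1 (X): max(-27, 34, -13, -11) = 34
n2-2 (X): max(22, 26, -49) = 26
n2-3 (X): max(18, -36, 27) = 27
n2 (O): min(34, 26, 27) = 26
n0 (X): max(8, 26) = 26
At n0, X picks n2 (highest: 26).
At n2, O picks n2-2 (lowest: 26).
At n2-2, X picks n2-2-2 (highest: 26).
Terminal value 26.

n0 -> n2 -> n2-2 -> n2-2-2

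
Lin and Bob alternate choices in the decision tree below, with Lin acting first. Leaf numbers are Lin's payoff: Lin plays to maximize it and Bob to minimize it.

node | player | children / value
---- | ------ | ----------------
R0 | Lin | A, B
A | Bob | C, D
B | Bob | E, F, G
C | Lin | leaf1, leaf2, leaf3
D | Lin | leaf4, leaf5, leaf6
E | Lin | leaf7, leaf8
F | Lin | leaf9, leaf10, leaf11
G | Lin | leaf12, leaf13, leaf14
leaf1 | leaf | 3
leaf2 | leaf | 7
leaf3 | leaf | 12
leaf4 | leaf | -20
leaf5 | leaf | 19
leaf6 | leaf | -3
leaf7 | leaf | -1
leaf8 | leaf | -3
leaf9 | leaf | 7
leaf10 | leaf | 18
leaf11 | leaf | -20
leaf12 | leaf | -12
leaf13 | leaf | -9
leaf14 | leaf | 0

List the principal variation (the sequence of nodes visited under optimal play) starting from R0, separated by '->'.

R0 -> A -> C -> leaf3

C (Lin): max(3, 7, 12) = 12
D (Lin): max(-20, 19, -3) = 19
A (Bob): min(12, 19) = 12
E (Lin): max(-1, -3) = -1
F (Lin): max(7, 18, -20) = 18
G (Lin): max(-12, -9, 0) = 0
B (Bob): min(-1, 18, 0) = -1
R0 (Lin): max(12, -1) = 12
At R0, Lin picks A (highest: 12).
At A, Bob picks C (lowest: 12).
At C, Lin picks leaf3 (highest: 12).
Terminal value 12.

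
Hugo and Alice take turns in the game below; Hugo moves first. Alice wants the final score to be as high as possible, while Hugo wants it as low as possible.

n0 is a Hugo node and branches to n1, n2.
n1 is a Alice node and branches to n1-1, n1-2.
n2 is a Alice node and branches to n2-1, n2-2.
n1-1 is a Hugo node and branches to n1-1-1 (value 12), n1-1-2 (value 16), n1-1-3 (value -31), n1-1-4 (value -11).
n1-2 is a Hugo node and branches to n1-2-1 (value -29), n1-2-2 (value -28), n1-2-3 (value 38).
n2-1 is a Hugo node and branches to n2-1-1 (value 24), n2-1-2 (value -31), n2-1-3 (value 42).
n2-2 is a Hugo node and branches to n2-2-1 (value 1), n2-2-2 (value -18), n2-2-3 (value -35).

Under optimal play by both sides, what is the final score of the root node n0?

n1-1 (Hugo): min(12, 16, -31, -11) = -31
n1-2 (Hugo): min(-29, -28, 38) = -29
n1 (Alice): max(-31, -29) = -29
n2-1 (Hugo): min(24, -31, 42) = -31
n2-2 (Hugo): min(1, -18, -35) = -35
n2 (Alice): max(-31, -35) = -31
n0 (Hugo): min(-29, -31) = -31

-31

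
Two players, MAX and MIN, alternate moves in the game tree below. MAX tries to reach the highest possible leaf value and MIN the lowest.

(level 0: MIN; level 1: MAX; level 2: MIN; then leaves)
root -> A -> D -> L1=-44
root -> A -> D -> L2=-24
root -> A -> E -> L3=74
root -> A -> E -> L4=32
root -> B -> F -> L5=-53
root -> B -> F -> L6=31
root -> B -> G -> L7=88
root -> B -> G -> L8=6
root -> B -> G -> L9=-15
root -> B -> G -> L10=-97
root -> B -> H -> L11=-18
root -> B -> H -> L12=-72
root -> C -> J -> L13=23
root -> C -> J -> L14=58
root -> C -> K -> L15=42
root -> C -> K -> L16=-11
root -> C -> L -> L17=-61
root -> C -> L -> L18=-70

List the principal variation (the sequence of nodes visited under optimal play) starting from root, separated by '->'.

D (MIN): min(-44, -24) = -44
E (MIN): min(74, 32) = 32
A (MAX): max(-44, 32) = 32
F (MIN): min(-53, 31) = -53
G (MIN): min(88, 6, -15, -97) = -97
H (MIN): min(-18, -72) = -72
B (MAX): max(-53, -97, -72) = -53
J (MIN): min(23, 58) = 23
K (MIN): min(42, -11) = -11
L (MIN): min(-61, -70) = -70
C (MAX): max(23, -11, -70) = 23
root (MIN): min(32, -53, 23) = -53
At root, MIN picks B (lowest: -53).
At B, MAX picks F (highest: -53).
At F, MIN picks L5 (lowest: -53).
Terminal value -53.

root -> B -> F -> L5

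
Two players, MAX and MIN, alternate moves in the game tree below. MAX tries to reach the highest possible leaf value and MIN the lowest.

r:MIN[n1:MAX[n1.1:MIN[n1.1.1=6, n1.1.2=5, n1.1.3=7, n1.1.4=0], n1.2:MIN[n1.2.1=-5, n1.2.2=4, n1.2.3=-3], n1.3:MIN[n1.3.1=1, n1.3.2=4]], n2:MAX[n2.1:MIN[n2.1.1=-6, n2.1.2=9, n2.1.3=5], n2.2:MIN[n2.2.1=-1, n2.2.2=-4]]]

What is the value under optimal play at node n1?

1

n1.1 (MIN): min(6, 5, 7, 0) = 0
n1.2 (MIN): min(-5, 4, -3) = -5
n1.3 (MIN): min(1, 4) = 1
n1 (MAX): max(0, -5, 1) = 1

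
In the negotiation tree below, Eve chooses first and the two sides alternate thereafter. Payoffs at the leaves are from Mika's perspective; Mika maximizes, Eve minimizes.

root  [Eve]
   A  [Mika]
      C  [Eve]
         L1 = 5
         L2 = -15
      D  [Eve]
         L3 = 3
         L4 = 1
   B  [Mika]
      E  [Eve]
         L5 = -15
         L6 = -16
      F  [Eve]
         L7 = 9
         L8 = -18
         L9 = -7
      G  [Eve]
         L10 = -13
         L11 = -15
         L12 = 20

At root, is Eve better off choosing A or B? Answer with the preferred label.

C (Eve): min(5, -15) = -15
D (Eve): min(3, 1) = 1
A (Mika): max(-15, 1) = 1
E (Eve): min(-15, -16) = -16
F (Eve): min(9, -18, -7) = -18
G (Eve): min(-13, -15, 20) = -15
B (Mika): max(-16, -18, -15) = -15
Eve prefers the lower value; A=1, B=-15. B is better since -15 < 1.

B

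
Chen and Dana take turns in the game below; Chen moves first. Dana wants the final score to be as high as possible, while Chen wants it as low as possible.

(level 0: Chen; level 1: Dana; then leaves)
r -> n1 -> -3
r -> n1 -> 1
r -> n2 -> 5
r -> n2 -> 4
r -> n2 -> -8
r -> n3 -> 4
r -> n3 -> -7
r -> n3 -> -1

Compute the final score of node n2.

5

n2 (Dana): max(5, 4, -8) = 5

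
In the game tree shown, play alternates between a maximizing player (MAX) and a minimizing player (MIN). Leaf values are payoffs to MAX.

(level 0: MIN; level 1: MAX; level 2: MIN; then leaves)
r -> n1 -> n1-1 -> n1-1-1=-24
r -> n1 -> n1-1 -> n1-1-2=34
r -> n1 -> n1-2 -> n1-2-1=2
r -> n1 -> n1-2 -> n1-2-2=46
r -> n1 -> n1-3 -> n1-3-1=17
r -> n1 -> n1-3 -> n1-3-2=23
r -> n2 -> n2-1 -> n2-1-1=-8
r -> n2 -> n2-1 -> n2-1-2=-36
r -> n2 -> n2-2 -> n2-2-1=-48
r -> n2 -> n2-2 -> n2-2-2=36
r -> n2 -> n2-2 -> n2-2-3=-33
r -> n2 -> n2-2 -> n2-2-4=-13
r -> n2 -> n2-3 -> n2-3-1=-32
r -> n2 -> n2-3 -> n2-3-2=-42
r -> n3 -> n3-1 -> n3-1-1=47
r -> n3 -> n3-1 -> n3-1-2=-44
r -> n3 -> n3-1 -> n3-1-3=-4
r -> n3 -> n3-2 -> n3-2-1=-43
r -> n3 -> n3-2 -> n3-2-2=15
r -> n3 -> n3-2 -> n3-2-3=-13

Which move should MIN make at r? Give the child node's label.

n1-1 (MIN): min(-24, 34) = -24
n1-2 (MIN): min(2, 46) = 2
n1-3 (MIN): min(17, 23) = 17
n1 (MAX): max(-24, 2, 17) = 17
n2-1 (MIN): min(-8, -36) = -36
n2-2 (MIN): min(-48, 36, -33, -13) = -48
n2-3 (MIN): min(-32, -42) = -42
n2 (MAX): max(-36, -48, -42) = -36
n3-1 (MIN): min(47, -44, -4) = -44
n3-2 (MIN): min(-43, 15, -13) = -43
n3 (MAX): max(-44, -43) = -43
r (MIN): min(17, -36, -43) = -43
MIN at r wants the lowest of {n1=17, n2=-36, n3=-43}, so chooses n3.

n3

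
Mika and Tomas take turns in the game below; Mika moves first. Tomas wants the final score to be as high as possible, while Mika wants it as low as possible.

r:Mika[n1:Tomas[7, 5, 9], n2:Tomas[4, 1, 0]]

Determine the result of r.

n1 (Tomas): max(7, 5, 9) = 9
n2 (Tomas): max(4, 1, 0) = 4
r (Mika): min(9, 4) = 4

4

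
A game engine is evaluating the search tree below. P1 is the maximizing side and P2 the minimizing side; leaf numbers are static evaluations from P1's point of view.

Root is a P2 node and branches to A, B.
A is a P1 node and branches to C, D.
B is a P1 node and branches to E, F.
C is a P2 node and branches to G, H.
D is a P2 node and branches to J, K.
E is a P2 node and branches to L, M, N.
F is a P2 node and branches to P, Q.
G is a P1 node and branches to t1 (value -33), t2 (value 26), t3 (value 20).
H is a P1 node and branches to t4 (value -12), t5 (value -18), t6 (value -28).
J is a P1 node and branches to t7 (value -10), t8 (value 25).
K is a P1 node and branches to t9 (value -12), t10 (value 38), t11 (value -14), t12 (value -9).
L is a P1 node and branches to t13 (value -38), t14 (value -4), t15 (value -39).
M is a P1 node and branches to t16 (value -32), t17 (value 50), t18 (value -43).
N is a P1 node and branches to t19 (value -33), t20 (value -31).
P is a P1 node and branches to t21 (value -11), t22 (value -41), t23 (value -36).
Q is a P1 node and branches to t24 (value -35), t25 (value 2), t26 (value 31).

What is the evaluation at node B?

L (P1): max(-38, -4, -39) = -4
M (P1): max(-32, 50, -43) = 50
N (P1): max(-33, -31) = -31
E (P2): min(-4, 50, -31) = -31
P (P1): max(-11, -41, -36) = -11
Q (P1): max(-35, 2, 31) = 31
F (P2): min(-11, 31) = -11
B (P1): max(-31, -11) = -11

-11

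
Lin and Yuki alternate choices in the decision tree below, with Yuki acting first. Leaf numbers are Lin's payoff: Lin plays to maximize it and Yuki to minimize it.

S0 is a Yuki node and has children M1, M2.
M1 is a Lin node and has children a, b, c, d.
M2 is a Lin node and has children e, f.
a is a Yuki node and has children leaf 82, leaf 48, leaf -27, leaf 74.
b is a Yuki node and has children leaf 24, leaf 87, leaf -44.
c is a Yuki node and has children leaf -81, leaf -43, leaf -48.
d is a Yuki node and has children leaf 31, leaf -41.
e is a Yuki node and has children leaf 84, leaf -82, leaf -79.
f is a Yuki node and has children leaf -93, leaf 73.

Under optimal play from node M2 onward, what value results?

e (Yuki): min(84, -82, -79) = -82
f (Yuki): min(-93, 73) = -93
M2 (Lin): max(-82, -93) = -82

-82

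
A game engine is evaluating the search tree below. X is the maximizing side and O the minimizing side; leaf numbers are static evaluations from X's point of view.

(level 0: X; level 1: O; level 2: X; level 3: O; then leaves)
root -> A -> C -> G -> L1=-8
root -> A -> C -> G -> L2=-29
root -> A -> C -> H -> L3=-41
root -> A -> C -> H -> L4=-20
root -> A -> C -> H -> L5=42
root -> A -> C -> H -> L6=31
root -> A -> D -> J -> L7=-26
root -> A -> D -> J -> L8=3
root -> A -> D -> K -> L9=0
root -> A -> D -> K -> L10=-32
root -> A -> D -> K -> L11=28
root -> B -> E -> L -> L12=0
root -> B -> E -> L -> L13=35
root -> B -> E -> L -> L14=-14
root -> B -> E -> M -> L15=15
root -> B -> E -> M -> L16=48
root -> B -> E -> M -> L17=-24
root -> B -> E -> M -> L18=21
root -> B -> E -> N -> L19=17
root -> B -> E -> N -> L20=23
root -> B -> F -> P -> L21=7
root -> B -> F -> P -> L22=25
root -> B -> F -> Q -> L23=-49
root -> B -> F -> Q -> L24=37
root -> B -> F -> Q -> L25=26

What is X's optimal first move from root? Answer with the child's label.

B

G (O): min(-8, -29) = -29
H (O): min(-41, -20, 42, 31) = -41
C (X): max(-29, -41) = -29
J (O): min(-26, 3) = -26
K (O): min(0, -32, 28) = -32
D (X): max(-26, -32) = -26
A (O): min(-29, -26) = -29
L (O): min(0, 35, -14) = -14
M (O): min(15, 48, -24, 21) = -24
N (O): min(17, 23) = 17
E (X): max(-14, -24, 17) = 17
P (O): min(7, 25) = 7
Q (O): min(-49, 37, 26) = -49
F (X): max(7, -49) = 7
B (O): min(17, 7) = 7
root (X): max(-29, 7) = 7
X at root wants the highest of {A=-29, B=7}, so chooses B.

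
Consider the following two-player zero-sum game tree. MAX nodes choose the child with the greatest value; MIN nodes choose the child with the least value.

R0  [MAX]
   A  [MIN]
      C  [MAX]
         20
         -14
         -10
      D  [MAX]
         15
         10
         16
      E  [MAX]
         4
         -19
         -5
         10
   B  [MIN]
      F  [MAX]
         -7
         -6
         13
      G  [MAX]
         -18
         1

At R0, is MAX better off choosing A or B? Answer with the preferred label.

C (MAX): max(20, -14, -10) = 20
D (MAX): max(15, 10, 16) = 16
E (MAX): max(4, -19, -5, 10) = 10
A (MIN): min(20, 16, 10) = 10
F (MAX): max(-7, -6, 13) = 13
G (MAX): max(-18, 1) = 1
B (MIN): min(13, 1) = 1
MAX prefers the higher value; A=10, B=1. A is better since 10 > 1.

A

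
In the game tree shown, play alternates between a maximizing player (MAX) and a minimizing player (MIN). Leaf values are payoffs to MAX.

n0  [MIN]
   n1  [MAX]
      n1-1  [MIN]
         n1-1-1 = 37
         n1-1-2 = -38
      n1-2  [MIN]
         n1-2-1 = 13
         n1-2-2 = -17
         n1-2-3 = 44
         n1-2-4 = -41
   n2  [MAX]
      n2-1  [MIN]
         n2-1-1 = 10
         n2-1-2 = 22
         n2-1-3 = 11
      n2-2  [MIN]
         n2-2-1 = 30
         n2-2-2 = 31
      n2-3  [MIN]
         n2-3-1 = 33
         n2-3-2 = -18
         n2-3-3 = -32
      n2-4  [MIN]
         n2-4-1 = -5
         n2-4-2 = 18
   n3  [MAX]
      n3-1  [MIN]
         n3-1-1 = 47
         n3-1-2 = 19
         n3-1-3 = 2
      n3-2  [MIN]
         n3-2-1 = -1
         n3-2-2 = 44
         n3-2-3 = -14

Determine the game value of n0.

-38

n1-1 (MIN): min(37, -38) = -38
n1-2 (MIN): min(13, -17, 44, -41) = -41
n1 (MAX): max(-38, -41) = -38
n2-1 (MIN): min(10, 22, 11) = 10
n2-2 (MIN): min(30, 31) = 30
n2-3 (MIN): min(33, -18, -32) = -32
n2-4 (MIN): min(-5, 18) = -5
n2 (MAX): max(10, 30, -32, -5) = 30
n3-1 (MIN): min(47, 19, 2) = 2
n3-2 (MIN): min(-1, 44, -14) = -14
n3 (MAX): max(2, -14) = 2
n0 (MIN): min(-38, 30, 2) = -38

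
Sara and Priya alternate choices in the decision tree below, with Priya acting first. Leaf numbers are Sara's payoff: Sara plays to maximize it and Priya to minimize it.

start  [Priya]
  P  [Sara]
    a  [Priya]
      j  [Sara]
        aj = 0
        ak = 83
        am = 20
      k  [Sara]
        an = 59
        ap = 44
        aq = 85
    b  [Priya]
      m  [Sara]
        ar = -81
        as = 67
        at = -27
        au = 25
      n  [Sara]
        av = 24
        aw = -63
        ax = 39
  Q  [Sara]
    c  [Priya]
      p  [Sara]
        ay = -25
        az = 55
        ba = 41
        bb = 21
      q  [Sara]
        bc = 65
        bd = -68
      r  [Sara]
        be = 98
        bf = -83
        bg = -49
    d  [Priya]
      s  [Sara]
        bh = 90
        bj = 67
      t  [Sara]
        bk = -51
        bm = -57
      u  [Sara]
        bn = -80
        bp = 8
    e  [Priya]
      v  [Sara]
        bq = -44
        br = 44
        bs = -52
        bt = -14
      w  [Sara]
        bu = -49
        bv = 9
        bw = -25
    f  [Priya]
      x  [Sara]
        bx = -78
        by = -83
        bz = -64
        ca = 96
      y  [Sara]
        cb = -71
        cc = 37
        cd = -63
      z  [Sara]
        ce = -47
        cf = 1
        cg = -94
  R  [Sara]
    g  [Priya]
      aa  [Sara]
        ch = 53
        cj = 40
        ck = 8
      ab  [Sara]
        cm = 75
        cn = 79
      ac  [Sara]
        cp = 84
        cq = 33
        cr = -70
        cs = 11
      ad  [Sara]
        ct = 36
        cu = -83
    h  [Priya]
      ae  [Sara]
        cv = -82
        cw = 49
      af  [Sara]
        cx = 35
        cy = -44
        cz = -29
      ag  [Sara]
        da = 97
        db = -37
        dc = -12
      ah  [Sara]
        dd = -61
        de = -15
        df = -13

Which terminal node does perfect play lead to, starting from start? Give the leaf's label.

ct

j (Sara): max(0, 83, 20) = 83
k (Sara): max(59, 44, 85) = 85
a (Priya): min(83, 85) = 83
m (Sara): max(-81, 67, -27, 25) = 67
n (Sara): max(24, -63, 39) = 39
b (Priya): min(67, 39) = 39
P (Sara): max(83, 39) = 83
p (Sara): max(-25, 55, 41, 21) = 55
q (Sara): max(65, -68) = 65
r (Sara): max(98, -83, -49) = 98
c (Priya): min(55, 65, 98) = 55
s (Sara): max(90, 67) = 90
t (Sara): max(-51, -57) = -51
u (Sara): max(-80, 8) = 8
d (Priya): min(90, -51, 8) = -51
v (Sara): max(-44, 44, -52, -14) = 44
w (Sara): max(-49, 9, -25) = 9
e (Priya): min(44, 9) = 9
x (Sara): max(-78, -83, -64, 96) = 96
y (Sara): max(-71, 37, -63) = 37
z (Sara): max(-47, 1, -94) = 1
f (Priya): min(96, 37, 1) = 1
Q (Sara): max(55, -51, 9, 1) = 55
aa (Sara): max(53, 40, 8) = 53
ab (Sara): max(75, 79) = 79
ac (Sara): max(84, 33, -70, 11) = 84
ad (Sara): max(36, -83) = 36
g (Priya): min(53, 79, 84, 36) = 36
ae (Sara): max(-82, 49) = 49
af (Sara): max(35, -44, -29) = 35
ag (Sara): max(97, -37, -12) = 97
ah (Sara): max(-61, -15, -13) = -13
h (Priya): min(49, 35, 97, -13) = -13
R (Sara): max(36, -13) = 36
start (Priya): min(83, 55, 36) = 36
At start, Priya picks R (lowest: 36).
At R, Sara picks g (highest: 36).
At g, Priya picks ad (lowest: 36).
At ad, Sara picks ct (highest: 36).
Terminal value 36.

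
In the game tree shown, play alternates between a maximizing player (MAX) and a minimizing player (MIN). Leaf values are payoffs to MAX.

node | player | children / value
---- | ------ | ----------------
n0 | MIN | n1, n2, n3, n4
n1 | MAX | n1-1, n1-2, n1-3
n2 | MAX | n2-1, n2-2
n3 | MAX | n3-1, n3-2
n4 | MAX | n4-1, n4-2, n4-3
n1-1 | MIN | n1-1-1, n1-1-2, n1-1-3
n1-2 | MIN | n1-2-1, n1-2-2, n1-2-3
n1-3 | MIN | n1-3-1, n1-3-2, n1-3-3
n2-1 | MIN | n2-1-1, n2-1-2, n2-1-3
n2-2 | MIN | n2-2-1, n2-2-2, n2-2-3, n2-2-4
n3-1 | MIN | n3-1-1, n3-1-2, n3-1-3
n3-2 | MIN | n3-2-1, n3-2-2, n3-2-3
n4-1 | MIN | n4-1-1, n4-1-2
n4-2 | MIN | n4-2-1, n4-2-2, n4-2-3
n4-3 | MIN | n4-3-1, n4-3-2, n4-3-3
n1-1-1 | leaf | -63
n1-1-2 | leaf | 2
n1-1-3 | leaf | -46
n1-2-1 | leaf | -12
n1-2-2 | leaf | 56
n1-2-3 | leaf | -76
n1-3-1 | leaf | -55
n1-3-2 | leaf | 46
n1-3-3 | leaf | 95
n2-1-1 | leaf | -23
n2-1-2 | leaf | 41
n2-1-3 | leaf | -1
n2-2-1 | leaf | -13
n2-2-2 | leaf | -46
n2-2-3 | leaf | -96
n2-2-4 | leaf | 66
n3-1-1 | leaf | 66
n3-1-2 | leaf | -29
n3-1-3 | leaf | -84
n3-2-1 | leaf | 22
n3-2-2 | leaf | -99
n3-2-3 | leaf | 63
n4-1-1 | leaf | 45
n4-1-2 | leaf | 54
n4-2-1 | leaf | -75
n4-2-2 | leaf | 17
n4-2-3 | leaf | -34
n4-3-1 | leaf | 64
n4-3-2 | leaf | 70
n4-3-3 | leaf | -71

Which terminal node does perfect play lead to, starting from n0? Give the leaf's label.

n1-1 (MIN): min(-63, 2, -46) = -63
n1-2 (MIN): min(-12, 56, -76) = -76
n1-3 (MIN): min(-55, 46, 95) = -55
n1 (MAX): max(-63, -76, -55) = -55
n2-1 (MIN): min(-23, 41, -1) = -23
n2-2 (MIN): min(-13, -46, -96, 66) = -96
n2 (MAX): max(-23, -96) = -23
n3-1 (MIN): min(66, -29, -84) = -84
n3-2 (MIN): min(22, -99, 63) = -99
n3 (MAX): max(-84, -99) = -84
n4-1 (MIN): min(45, 54) = 45
n4-2 (MIN): min(-75, 17, -34) = -75
n4-3 (MIN): min(64, 70, -71) = -71
n4 (MAX): max(45, -75, -71) = 45
n0 (MIN): min(-55, -23, -84, 45) = -84
At n0, MIN picks n3 (lowest: -84).
At n3, MAX picks n3-1 (highest: -84).
At n3-1, MIN picks n3-1-3 (lowest: -84).
Terminal value -84.

n3-1-3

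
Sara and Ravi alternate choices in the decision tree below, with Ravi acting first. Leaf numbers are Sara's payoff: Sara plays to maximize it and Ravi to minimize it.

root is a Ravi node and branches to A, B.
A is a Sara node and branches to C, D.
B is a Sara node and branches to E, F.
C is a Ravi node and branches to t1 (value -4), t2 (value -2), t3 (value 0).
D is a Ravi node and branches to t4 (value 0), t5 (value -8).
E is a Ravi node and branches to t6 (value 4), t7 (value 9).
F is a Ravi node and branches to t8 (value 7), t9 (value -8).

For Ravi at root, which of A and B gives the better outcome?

C (Ravi): min(-4, -2, 0) = -4
D (Ravi): min(0, -8) = -8
A (Sara): max(-4, -8) = -4
E (Ravi): min(4, 9) = 4
F (Ravi): min(7, -8) = -8
B (Sara): max(4, -8) = 4
Ravi prefers the lower value; A=-4, B=4. A is better since -4 < 4.

A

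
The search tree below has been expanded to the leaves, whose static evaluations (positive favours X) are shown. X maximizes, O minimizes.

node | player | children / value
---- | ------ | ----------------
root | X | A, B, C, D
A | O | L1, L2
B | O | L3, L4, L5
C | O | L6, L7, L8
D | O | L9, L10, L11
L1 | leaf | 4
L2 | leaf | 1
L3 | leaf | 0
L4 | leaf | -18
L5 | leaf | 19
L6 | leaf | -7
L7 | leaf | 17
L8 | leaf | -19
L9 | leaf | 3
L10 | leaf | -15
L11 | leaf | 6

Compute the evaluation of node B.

-18

B (O): min(0, -18, 19) = -18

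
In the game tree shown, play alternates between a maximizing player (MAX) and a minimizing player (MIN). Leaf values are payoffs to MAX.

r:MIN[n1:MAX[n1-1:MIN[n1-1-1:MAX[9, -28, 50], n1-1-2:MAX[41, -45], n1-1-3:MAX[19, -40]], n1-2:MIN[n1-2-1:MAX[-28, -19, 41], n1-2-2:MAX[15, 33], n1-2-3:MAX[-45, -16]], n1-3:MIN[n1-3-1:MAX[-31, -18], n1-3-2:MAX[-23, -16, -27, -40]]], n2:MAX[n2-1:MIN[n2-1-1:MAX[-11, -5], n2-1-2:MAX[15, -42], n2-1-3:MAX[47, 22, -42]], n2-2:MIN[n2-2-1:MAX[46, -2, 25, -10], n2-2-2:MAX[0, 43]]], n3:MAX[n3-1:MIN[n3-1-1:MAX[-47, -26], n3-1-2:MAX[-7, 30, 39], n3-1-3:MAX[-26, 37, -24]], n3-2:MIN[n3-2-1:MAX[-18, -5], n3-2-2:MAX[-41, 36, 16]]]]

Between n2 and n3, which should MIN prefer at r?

n3

n2-1-1 (MAX): max(-11, -5) = -5
n2-1-2 (MAX): max(15, -42) = 15
n2-1-3 (MAX): max(47, 22, -42) = 47
n2-1 (MIN): min(-5, 15, 47) = -5
n2-2-1 (MAX): max(46, -2, 25, -10) = 46
n2-2-2 (MAX): max(0, 43) = 43
n2-2 (MIN): min(46, 43) = 43
n2 (MAX): max(-5, 43) = 43
n3-1-1 (MAX): max(-47, -26) = -26
n3-1-2 (MAX): max(-7, 30, 39) = 39
n3-1-3 (MAX): max(-26, 37, -24) = 37
n3-1 (MIN): min(-26, 39, 37) = -26
n3-2-1 (MAX): max(-18, -5) = -5
n3-2-2 (MAX): max(-41, 36, 16) = 36
n3-2 (MIN): min(-5, 36) = -5
n3 (MAX): max(-26, -5) = -5
MIN prefers the lower value; n2=43, n3=-5. n3 is better since -5 < 43.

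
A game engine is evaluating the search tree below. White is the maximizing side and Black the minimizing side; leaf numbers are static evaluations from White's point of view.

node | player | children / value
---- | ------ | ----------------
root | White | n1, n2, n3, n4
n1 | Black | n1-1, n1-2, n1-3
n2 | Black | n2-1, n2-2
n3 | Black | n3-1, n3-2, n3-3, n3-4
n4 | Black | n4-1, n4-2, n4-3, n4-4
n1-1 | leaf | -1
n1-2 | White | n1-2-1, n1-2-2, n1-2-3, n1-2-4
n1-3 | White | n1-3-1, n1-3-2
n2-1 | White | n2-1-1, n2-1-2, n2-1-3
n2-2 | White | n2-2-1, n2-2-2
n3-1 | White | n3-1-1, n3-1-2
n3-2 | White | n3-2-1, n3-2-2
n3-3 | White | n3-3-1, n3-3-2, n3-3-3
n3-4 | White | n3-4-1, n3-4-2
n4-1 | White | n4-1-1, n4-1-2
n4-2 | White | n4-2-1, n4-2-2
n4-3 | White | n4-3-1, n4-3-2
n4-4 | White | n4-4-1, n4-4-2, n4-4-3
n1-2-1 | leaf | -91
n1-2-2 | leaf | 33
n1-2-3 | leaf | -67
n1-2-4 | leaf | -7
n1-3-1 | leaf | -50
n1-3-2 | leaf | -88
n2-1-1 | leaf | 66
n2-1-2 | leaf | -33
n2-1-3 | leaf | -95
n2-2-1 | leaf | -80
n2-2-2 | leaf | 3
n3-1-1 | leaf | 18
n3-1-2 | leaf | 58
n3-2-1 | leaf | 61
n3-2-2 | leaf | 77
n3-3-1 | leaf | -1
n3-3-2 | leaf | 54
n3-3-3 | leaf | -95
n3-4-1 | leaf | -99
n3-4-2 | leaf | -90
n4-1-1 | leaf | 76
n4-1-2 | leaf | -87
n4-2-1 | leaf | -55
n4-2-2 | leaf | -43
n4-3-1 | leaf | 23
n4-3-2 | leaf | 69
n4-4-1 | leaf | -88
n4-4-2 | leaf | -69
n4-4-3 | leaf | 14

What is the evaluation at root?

3

n1-2 (White): max(-91, 33, -67, -7) = 33
n1-3 (White): max(-50, -88) = -50
n1 (Black): min(-1, 33, -50) = -50
n2-1 (White): max(66, -33, -95) = 66
n2-2 (White): max(-80, 3) = 3
n2 (Black): min(66, 3) = 3
n3-1 (White): max(18, 58) = 58
n3-2 (White): max(61, 77) = 77
n3-3 (White): max(-1, 54, -95) = 54
n3-4 (White): max(-99, -90) = -90
n3 (Black): min(58, 77, 54, -90) = -90
n4-1 (White): max(76, -87) = 76
n4-2 (White): max(-55, -43) = -43
n4-3 (White): max(23, 69) = 69
n4-4 (White): max(-88, -69, 14) = 14
n4 (Black): min(76, -43, 69, 14) = -43
root (White): max(-50, 3, -90, -43) = 3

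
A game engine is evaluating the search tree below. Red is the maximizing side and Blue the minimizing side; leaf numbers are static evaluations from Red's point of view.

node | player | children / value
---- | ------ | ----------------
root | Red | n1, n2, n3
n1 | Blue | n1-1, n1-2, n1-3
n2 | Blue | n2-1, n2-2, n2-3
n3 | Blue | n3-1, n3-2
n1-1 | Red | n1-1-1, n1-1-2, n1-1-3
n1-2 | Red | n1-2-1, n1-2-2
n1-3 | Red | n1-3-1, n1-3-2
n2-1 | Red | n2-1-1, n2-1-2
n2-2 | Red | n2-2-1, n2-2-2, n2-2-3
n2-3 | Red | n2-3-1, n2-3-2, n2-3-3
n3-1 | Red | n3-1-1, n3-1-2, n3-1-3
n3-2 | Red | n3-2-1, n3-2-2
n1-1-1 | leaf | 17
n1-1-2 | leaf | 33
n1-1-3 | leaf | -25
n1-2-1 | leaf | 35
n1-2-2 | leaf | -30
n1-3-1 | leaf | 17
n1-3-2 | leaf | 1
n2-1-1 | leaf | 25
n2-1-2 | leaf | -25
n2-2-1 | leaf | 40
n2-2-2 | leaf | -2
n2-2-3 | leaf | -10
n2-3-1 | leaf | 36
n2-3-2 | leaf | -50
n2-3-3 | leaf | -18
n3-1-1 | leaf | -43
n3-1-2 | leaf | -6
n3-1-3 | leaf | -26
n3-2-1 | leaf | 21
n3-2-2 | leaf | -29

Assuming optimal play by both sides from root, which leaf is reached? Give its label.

n2-1-1

n1-1 (Red): max(17, 33, -25) = 33
n1-2 (Red): max(35, -30) = 35
n1-3 (Red): max(17, 1) = 17
n1 (Blue): min(33, 35, 17) = 17
n2-1 (Red): max(25, -25) = 25
n2-2 (Red): max(40, -2, -10) = 40
n2-3 (Red): max(36, -50, -18) = 36
n2 (Blue): min(25, 40, 36) = 25
n3-1 (Red): max(-43, -6, -26) = -6
n3-2 (Red): max(21, -29) = 21
n3 (Blue): min(-6, 21) = -6
root (Red): max(17, 25, -6) = 25
At root, Red picks n2 (highest: 25).
At n2, Blue picks n2-1 (lowest: 25).
At n2-1, Red picks n2-1-1 (highest: 25).
Terminal value 25.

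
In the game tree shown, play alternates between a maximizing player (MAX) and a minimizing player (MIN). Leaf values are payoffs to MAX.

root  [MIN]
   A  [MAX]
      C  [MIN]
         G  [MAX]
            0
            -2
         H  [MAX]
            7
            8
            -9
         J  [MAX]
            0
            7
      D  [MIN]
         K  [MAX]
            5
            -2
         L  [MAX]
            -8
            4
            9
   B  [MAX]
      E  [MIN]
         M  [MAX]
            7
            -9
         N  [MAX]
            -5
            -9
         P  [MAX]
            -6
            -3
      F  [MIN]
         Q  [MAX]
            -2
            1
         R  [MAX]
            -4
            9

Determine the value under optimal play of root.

G (MAX): max(0, -2) = 0
H (MAX): max(7, 8, -9) = 8
J (MAX): max(0, 7) = 7
C (MIN): min(0, 8, 7) = 0
K (MAX): max(5, -2) = 5
L (MAX): max(-8, 4, 9) = 9
D (MIN): min(5, 9) = 5
A (MAX): max(0, 5) = 5
M (MAX): max(7, -9) = 7
N (MAX): max(-5, -9) = -5
P (MAX): max(-6, -3) = -3
E (MIN): min(7, -5, -3) = -5
Q (MAX): max(-2, 1) = 1
R (MAX): max(-4, 9) = 9
F (MIN): min(1, 9) = 1
B (MAX): max(-5, 1) = 1
root (MIN): min(5, 1) = 1

1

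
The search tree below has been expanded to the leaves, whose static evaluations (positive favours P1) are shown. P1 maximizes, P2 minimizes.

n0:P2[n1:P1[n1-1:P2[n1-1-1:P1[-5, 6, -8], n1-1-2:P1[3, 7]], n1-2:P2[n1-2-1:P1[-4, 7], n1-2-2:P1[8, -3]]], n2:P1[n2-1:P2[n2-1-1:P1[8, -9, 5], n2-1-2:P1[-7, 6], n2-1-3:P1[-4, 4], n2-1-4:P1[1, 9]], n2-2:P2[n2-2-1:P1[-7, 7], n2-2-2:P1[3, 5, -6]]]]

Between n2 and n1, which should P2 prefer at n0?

n2-1-1 (P1): max(8, -9, 5) = 8
n2-1-2 (P1): max(-7, 6) = 6
n2-1-3 (P1): max(-4, 4) = 4
n2-1-4 (P1): max(1, 9) = 9
n2-1 (P2): min(8, 6, 4, 9) = 4
n2-2-1 (P1): max(-7, 7) = 7
n2-2-2 (P1): max(3, 5, -6) = 5
n2-2 (P2): min(7, 5) = 5
n2 (P1): max(4, 5) = 5
n1-1-1 (P1): max(-5, 6, -8) = 6
n1-1-2 (P1): max(3, 7) = 7
n1-1 (P2): min(6, 7) = 6
n1-2-1 (P1): max(-4, 7) = 7
n1-2-2 (P1): max(8, -3) = 8
n1-2 (P2): min(7, 8) = 7
n1 (P1): max(6, 7) = 7
P2 prefers the lower value; n2=5, n1=7. n2 is better since 5 < 7.

n2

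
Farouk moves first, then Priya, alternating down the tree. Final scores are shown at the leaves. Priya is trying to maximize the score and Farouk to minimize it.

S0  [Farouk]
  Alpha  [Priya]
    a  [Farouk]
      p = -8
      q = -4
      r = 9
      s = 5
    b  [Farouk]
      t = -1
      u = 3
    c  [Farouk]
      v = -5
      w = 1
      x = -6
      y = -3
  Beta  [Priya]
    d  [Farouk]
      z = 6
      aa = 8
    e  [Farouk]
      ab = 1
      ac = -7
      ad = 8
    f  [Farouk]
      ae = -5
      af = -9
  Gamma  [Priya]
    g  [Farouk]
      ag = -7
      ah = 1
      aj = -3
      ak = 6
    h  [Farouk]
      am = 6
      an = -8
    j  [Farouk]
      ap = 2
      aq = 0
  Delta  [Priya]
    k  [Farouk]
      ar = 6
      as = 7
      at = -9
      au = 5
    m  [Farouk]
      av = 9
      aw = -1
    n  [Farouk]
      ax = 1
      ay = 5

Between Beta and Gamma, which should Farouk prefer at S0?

d (Farouk): min(6, 8) = 6
e (Farouk): min(1, -7, 8) = -7
f (Farouk): min(-5, -9) = -9
Beta (Priya): max(6, -7, -9) = 6
g (Farouk): min(-7, 1, -3, 6) = -7
h (Farouk): min(6, -8) = -8
j (Farouk): min(2, 0) = 0
Gamma (Priya): max(-7, -8, 0) = 0
Farouk prefers the lower value; Beta=6, Gamma=0. Gamma is better since 0 < 6.

Gamma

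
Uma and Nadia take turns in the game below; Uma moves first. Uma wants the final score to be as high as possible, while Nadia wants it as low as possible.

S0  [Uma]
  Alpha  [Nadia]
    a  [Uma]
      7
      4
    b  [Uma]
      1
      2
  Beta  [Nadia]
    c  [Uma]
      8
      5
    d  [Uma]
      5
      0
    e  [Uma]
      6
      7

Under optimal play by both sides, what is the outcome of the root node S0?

a (Uma): max(7, 4) = 7
b (Uma): max(1, 2) = 2
Alpha (Nadia): min(7, 2) = 2
c (Uma): max(8, 5) = 8
d (Uma): max(5, 0) = 5
e (Uma): max(6, 7) = 7
Beta (Nadia): min(8, 5, 7) = 5
S0 (Uma): max(2, 5) = 5

5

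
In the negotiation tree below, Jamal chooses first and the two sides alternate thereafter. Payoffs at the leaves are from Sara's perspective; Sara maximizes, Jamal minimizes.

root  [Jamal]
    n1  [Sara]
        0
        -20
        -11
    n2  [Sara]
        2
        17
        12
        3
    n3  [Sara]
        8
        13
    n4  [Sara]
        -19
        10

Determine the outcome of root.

0

n1 (Sara): max(0, -20, -11) = 0
n2 (Sara): max(2, 17, 12, 3) = 17
n3 (Sara): max(8, 13) = 13
n4 (Sara): max(-19, 10) = 10
root (Jamal): min(0, 17, 13, 10) = 0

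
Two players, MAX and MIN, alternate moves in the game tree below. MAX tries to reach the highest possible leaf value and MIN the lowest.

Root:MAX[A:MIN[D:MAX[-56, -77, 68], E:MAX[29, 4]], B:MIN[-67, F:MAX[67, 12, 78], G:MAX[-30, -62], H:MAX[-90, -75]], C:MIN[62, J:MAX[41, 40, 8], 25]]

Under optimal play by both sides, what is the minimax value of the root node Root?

D (MAX): max(-56, -77, 68) = 68
E (MAX): max(29, 4) = 29
A (MIN): min(68, 29) = 29
F (MAX): max(67, 12, 78) = 78
G (MAX): max(-30, -62) = -30
H (MAX): max(-90, -75) = -75
B (MIN): min(-67, 78, -30, -75) = -75
J (MAX): max(41, 40, 8) = 41
C (MIN): min(62, 41, 25) = 25
Root (MAX): max(29, -75, 25) = 29

29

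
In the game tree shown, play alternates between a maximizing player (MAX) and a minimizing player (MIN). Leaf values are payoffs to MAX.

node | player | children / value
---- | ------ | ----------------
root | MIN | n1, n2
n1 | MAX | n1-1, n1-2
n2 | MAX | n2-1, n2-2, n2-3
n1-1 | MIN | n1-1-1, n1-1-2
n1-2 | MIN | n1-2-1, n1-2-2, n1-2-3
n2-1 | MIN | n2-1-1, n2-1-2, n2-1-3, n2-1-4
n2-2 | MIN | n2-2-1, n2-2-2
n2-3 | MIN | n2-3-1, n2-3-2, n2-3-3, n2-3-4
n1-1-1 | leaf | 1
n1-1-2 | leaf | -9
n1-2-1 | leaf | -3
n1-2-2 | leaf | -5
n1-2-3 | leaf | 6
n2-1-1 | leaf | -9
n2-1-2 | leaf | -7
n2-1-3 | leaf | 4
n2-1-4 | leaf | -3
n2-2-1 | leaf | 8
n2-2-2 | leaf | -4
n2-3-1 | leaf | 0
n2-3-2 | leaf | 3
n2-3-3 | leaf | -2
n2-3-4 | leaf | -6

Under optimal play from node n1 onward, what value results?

-5

n1-1 (MIN): min(1, -9) = -9
n1-2 (MIN): min(-3, -5, 6) = -5
n1 (MAX): max(-9, -5) = -5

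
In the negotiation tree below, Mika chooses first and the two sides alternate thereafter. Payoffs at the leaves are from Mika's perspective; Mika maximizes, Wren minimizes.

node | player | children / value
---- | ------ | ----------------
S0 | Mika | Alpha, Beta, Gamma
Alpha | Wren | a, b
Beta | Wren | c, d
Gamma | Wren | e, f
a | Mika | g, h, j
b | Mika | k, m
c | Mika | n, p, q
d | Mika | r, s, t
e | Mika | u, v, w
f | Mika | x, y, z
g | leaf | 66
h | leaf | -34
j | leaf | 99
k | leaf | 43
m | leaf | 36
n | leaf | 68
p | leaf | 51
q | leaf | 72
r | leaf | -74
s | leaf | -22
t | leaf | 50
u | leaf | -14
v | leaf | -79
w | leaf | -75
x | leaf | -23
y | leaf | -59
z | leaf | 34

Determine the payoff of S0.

a (Mika): max(66, -34, 99) = 99
b (Mika): max(43, 36) = 43
Alpha (Wren): min(99, 43) = 43
c (Mika): max(68, 51, 72) = 72
d (Mika): max(-74, -22, 50) = 50
Beta (Wren): min(72, 50) = 50
e (Mika): max(-14, -79, -75) = -14
f (Mika): max(-23, -59, 34) = 34
Gamma (Wren): min(-14, 34) = -14
S0 (Mika): max(43, 50, -14) = 50

50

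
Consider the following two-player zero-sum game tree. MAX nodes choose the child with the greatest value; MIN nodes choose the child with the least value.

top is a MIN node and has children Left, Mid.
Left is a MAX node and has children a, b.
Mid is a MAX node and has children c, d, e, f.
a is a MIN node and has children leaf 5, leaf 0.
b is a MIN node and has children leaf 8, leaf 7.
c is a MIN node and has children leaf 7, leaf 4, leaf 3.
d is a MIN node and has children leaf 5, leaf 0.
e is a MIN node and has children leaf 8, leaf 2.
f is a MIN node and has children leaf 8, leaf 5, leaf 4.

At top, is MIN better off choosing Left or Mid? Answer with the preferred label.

Mid

a (MIN): min(5, 0) = 0
b (MIN): min(8, 7) = 7
Left (MAX): max(0, 7) = 7
c (MIN): min(7, 4, 3) = 3
d (MIN): min(5, 0) = 0
e (MIN): min(8, 2) = 2
f (MIN): min(8, 5, 4) = 4
Mid (MAX): max(3, 0, 2, 4) = 4
MIN prefers the lower value; Left=7, Mid=4. Mid is better since 4 < 7.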